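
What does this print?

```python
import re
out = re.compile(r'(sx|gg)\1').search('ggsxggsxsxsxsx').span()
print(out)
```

(6, 10)

A backreference is literal: `\1` must see the identical characters the first group matched.
The match spans [6:10] → 'sxsx'.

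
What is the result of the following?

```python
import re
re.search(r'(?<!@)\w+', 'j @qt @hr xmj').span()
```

(0, 1)

`(?!…)`/`(?<!…)` only lets a position through if the neighbouring text does NOT match; no characters are consumed.
The match spans [0:1] → 'j'.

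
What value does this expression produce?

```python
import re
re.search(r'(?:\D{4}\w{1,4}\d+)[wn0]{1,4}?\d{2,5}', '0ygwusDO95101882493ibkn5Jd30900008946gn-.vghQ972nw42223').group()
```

'ygwusDO951018824'

This matches exactly 4 of a non-digit, then 1 to 4 of a word character, then one or more of a digit (non-capturing group); then 1 to 4 of one of [wn0] (lazy), then 2 to 5 of a digit.
`search` walks the string left to right and returns the first match it finds.
The match spans [1:17] → 'ygwusDO951018824'.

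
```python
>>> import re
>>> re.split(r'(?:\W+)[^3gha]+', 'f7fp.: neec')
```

The pattern matches one or more of a non-word character (non-capturing group); then one or more of any character except [3gha].
Matches to split on: at [4:11] → '.: neec'.
`split` removes every match and returns the 2 fragments in between.

['f7fp', '']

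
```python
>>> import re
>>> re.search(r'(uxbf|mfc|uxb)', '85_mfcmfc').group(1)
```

Unlike `match`, `search` isn't anchored — it looks for the pattern anywhere in the string.
The match spans [3:6] → 'mfc'.
Captured: group 1 = 'mfc'.

'mfc'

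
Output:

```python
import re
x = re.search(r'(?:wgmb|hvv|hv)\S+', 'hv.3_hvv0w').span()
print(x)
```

(0, 10)

`re.search` scans for the first position where the pattern succeeds.
The match spans [0:10] → 'hv.3_hvv0w'.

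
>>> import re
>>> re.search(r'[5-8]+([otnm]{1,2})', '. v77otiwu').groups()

Pattern: one or more of a character in [5-8]; then 1 to 2 of one of [otnm] (captured).
Unlike `match`, `search` isn't anchored — it looks for the pattern anywhere in the string.
The match spans [3:7] → '77ot'.
Captured: group 1 = 'ot'.

('ot',)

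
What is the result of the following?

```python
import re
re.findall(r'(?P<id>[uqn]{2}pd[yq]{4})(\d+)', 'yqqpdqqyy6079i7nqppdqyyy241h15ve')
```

The pattern matches exactly 2 of one of [uqn], then the literal 'pd', then exactly 4 of one of [yq] (captured as 'id'); then one or more of a digit (captured).
`findall` packs the 2 group values into a tuple for every match.

[('qqpdqqyy', '6079')]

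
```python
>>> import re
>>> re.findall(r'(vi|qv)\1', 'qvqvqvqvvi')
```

['qv', 'qv']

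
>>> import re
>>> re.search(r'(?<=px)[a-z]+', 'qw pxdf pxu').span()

(5, 7)

Because the assertion is zero-width, the text it checks is not consumed and won't appear in the result.
`re.search` tries every starting position until one works.
The match spans [5:7] → 'df'.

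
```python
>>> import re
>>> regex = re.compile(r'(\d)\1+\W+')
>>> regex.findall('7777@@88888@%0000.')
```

`\1` is not a pattern — it's the concrete string captured by group 1, re-applied verbatim.
Walking the string: at [0:6] match '7777@@', group 1 = '7'; at [6:13] match '88888@%', group 1 = '8'; at [13:18] match '0000.', group 1 = '0'.
With a single group, `findall` returns only what that group captured — 3 items.

['7', '8', '0']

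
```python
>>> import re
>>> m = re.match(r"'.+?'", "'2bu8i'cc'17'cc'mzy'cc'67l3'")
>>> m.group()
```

"'2bu8i'"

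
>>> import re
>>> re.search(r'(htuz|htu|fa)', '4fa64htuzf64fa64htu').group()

The match spans [1:3] → 'fa'.

'fa'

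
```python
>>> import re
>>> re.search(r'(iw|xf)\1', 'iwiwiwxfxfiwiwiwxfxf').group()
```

After group 1 captures some text, `\1` only succeeds where that same text appears again.
`re.search` scans for the first position where the pattern succeeds.
The match spans [0:4] → 'iwiw'.
Captured: group 1 = 'iw'.

'iwiw'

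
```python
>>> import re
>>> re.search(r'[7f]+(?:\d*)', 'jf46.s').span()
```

(1, 4)

The pattern matches one or more of one of [7f]; then zero or more of a digit (non-capturing group).
`re.search` scans for the first position where the pattern succeeds.
The match spans [1:4] → 'f46'.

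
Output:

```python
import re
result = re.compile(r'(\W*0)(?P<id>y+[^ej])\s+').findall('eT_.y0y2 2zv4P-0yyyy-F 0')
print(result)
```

[('0', 'y2')]

This matches zero or more of a non-word character, then a literal '0' (captured); then one or more of a literal 'y', then any character except [ej] (captured as 'id'); then one or more of whitespace.
Matches: at [5:9] match '0y2 ', groups = ('0', 'y2').
2 groups means the one result is a tuple of 2 captured strings — 1 here.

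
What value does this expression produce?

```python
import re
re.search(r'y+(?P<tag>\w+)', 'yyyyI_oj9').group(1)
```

The match spans [0:9] → 'yyyyI_oj9'.
Captured: group 1 = 'I_oj9'.

'I_oj9'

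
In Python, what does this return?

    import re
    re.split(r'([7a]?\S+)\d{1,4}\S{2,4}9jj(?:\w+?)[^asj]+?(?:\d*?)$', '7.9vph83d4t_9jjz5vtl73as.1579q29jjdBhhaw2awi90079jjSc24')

['', '7.9vph83d4t_9jjz5vtl73as.1579q29jjdBhhaw2awi9', '']

This matches optionally one of [7a], then one or more of a non-whitespace character (captured); then 1 to 4 of a digit, then 2 to 4 of a non-whitespace character, then the literal '9jj'; then one or more of a word character (lazy) (non-capturing group); then one or more of any character except [asj] (lazy); then zero or more of a digit (lazy) (non-capturing group); then anchored at the end.
Matches to split on: at [0:55] → '7.9vph83d4t_9jjz5vtl73as.1579q29jjdBhhaw2awi90079jjSc24'.
With a capturing group present, the delimiter's captured portion is kept in the result list.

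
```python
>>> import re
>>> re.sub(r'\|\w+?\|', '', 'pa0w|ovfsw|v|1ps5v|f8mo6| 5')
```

Matches: at [4:11] → '|ovfsw|'; at [12:19] → '|1ps5v|'.
Each match is replaced by ''.

'pa0wvf8mo6| 5'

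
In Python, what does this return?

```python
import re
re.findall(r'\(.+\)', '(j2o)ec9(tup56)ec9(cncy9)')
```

['(j2o)ec9(tup56)ec9(cncy9)']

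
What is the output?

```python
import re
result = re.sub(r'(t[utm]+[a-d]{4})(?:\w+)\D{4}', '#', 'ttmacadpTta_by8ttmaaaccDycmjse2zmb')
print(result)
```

This matches a literal 't', then one or more of one of [utm], then exactly 4 of a character in [a-d] (captured); then one or more of a word character (non-capturing group); then exactly 4 of a non-digit.
Matches: at [0:30] → 'ttmacadpTta_by8ttmaaaccDycmjse'.
`sub` substitutes '#' at each match site.

#2zmb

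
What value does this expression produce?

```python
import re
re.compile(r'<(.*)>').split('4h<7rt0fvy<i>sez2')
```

Because the pattern has a capturing group, `split` also inserts each captured text between the pieces.

['4h', '7rt0fvy<i', 'sez2']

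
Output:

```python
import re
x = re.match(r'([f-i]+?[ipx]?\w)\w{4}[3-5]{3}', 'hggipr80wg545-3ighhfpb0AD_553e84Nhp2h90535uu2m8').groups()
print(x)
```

The match spans [0:13] → 'hggipr80wg545'.
Captured: group 1 = 'hggipr'.

('hggipr',)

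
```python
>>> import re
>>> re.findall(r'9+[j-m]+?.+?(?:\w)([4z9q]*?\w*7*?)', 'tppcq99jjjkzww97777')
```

['kzww97777']

With the lazy modifier that quantifier settles for the fewest repetitions that let the rest of the pattern succeed (the atoms after it are unaffected and can still be greedy).
With a single group, `findall` returns only what that group captured — 1 item.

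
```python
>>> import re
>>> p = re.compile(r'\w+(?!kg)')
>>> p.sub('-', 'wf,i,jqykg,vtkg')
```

`(?!…)`/`(?<!…)` only lets a position through if the neighbouring text does NOT match; no characters are consumed.
Each match is replaced by '-'.

'-,-,-,-'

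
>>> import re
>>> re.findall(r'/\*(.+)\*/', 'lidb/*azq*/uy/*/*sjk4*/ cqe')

['azq*/uy/*/*sjk4']

One capturing group, so `findall` returns just the captured substring from the one match — 1 in all.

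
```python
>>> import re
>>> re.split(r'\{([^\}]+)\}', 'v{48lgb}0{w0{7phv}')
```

Matches to split on: at [1:8] → '{48lgb}'; at [9:18] → '{w0{7phv}'.
The group in the pattern means `split` returns the separators' captures alongside the pieces.

['v', '48lgb', '0', 'w0{7phv', '']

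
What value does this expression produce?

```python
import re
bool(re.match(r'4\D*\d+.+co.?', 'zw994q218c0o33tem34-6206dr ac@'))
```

Pattern: the literal '4', then zero or more of a non-digit; then one or more of a digit, then one or more of any character; then the literal 'co', then optionally any character.
`match` is anchored at position 0; if the pattern doesn't fit there, it returns None.
Here the pattern fails at index 0, so the call returns None, and `bool(None)` is False.

False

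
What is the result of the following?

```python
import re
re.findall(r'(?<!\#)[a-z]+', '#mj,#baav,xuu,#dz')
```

['j', 'aav', 'xuu', 'z']

Because the assertion is negative and zero-width, positions next to the forbidden text are skipped.
Scanning left to right: at [2:3] → 'j'; at [6:9] → 'aav'; at [10:13] → 'xuu'; at [16:17] → 'z'.
No capturing groups, so `findall` returns the 4 full match strings.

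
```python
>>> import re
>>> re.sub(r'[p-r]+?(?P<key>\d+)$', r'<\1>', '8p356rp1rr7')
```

'8p356rp1<7>'

Pattern: one or more of a character in [p-r] (lazy); then one or more of a digit (captured as 'key'); then anchored at the end.
The replacement refers to a captured group, so each match is rewritten using its own captured text.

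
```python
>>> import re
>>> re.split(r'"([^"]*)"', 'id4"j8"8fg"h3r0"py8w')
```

['id4', 'j8', '8fg', 'h3r0', 'py8w']

Matches to split on: at [3:7] → '"j8"'; at [10:16] → '"h3r0"'.
`re.split` interleaves the captured-group text with the surrounding fragments.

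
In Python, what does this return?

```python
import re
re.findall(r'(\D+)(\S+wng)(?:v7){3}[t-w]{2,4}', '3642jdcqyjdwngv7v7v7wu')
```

`findall` packs the 2 group values into a tuple for every match.

[('jdcqyj', 'dwng')]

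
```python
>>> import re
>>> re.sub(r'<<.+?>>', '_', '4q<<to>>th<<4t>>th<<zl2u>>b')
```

'4q_th_th_b'

A `+?`/`*?`/`{m,n}?` starts at its minimum and grows only as far as needed for what follows to match.
Matches: at [2:8] → '<<to>>'; at [10:16] → '<<4t>>'; at [18:26] → '<<zl2u>>'.
`sub` substitutes '_' at each match site.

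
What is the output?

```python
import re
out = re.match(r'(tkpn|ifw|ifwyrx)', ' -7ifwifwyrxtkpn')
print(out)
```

None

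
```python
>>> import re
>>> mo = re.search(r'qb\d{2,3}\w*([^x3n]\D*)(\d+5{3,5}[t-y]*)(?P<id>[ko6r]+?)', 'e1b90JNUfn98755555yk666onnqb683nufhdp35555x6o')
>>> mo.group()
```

This matches the literal 'qb', then 2 to 3 of a digit, then zero or more of a word character; then any character except [x3n], then zero or more of a non-digit (captured); then one or more of a digit, then 3 to 5 of a literal '5', then zero or more of a character in [t-y] (captured); then one or more of one of [ko6r] (lazy) (captured as 'id').
`re.search` tries every starting position until one works.
The match spans [26:44] → 'qb683nufhdp35555x6'.
Captured: group 1 = 'p', group 2 = '35555x', group 3 = '6'.

'qb683nufhdp35555x6'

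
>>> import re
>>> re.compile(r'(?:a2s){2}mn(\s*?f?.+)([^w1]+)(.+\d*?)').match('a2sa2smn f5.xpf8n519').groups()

The pattern matches the literal 'a2s' repeated 2 times, then the literal 'mn'; then zero or more of whitespace (lazy), then optionally a literal 'f', then one or more of any character (captured); then one or more of any character except [w1] (captured); then one or more of any character, then zero or more of a digit (lazy) (captured).
`re.match` only tries the pattern at the start of the string.
The match spans [0:20] → 'a2sa2smn f5.xpf8n519'.
Captured: group 1 = ' f5.xpf8n', group 2 = '5', group 3 = '19'.

(' f5.xpf8n', '5', '19')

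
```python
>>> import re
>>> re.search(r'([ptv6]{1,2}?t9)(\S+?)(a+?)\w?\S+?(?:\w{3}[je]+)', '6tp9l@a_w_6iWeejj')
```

None

This matches 1 to 2 of one of [ptv6] (lazy), then the literal 't9' (captured); then one or more of a non-whitespace character (lazy) (captured); then one or more of a literal 'a' (lazy) (captured); then optionally a word character, then one or more of a non-whitespace character (lazy); then exactly 3 of a word character, then one or more of one of [je] (non-capturing group).
Unlike `match`, `search` isn't anchored — it looks for the pattern anywhere in the string.
Here nothing in the string fits, so the call returns None.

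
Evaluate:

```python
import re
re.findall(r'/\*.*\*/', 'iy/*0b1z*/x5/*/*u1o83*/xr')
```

['/*0b1z*/x5/*/*u1o83*/']

Walking the string: at [2:23] → '/*0b1z*/x5/*/*u1o83*/'.
Since nothing is captured, `findall` lists the 1 matched substring directly.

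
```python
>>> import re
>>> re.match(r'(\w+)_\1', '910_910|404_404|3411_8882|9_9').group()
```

'910_910'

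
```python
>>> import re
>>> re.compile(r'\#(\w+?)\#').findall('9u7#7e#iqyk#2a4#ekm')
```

['7e', '2a4']

Matches: at [3:7] match '#7e#', group 1 = '7e'; at [11:16] match '#2a4#', group 1 = '2a4'.
`findall` collects group 1 from each match (2 total).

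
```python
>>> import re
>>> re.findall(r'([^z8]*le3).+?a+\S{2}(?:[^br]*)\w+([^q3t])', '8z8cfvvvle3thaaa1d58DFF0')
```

[('cfvvvle3', '0')]

Pattern: zero or more of any character except [z8], then the literal 'le3' (captured); then one or more of any character (lazy), then one or more of a literal 'a', then exactly 2 of a non-whitespace character; then zero or more of any character except [br] (non-capturing group); then one or more of a word character; then any character except [q3t] (captured).
Scanning left to right: at [3:24] match 'cfvvvle3thaaa1d58DFF0', groups = ('cfvvvle3', '0').
2 groups means the one result is a tuple of 2 captured strings — 1 here.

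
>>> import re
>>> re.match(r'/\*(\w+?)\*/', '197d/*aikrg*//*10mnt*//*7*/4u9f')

None

With `match`, the pattern is implicitly anchored at the beginning.
Here the string doesn't start with a match, so the call returns None.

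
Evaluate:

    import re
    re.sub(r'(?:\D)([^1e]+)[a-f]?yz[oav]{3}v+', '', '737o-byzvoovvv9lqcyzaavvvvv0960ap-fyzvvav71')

'73771'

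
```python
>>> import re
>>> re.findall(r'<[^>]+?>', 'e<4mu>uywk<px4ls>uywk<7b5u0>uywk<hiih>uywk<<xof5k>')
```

No capturing groups, so `findall` returns the 5 full match strings.

['<4mu>', '<px4ls>', '<7b5u0>', '<hiih>', '<<xof5k>']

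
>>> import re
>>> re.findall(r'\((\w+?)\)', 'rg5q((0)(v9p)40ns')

['0', 'v9p']

Walking the string: at [5:8] match '(0)', group 1 = '0'; at [8:13] match '(v9p)', group 1 = 'v9p'.
With a single group, `findall` returns only what that group captured — 2 items.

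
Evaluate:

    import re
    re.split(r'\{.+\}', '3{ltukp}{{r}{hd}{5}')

Matches to split on: at [1:19] → '{ltukp}{{r}{hd}{5}'.
Each match becomes a cut point; 2 segments remain.

['3', '']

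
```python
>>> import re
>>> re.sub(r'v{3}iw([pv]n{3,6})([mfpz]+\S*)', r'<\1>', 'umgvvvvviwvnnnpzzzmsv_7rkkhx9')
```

'umgvv<vnnn>'

This matches exactly 3 of a literal 'v', then the literal 'iw'; then one of [pv], then 3 to 6 of a literal 'n' (captured); then one or more of one of [mfpz], then zero or more of a non-whitespace character (captured).
The replacement refers to a captured group, so each match is rewritten using its own captured text.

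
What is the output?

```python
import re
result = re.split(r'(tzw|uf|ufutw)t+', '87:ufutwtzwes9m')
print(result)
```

Matches to split on: at [3:9] → 'ufutwt'.
Because the pattern has a capturing group, `split` also inserts each captured text between the pieces.

['87:', 'ufutw', 'zwes9m']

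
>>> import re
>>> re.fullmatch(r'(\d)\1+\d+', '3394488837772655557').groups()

('3',)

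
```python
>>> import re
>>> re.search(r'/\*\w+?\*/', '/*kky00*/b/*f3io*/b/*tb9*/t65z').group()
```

'/*kky00*/'

`re.search` tries every starting position until one works.
The match spans [0:9] → '/*kky00*/'.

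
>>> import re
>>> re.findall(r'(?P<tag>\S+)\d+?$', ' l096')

['l09']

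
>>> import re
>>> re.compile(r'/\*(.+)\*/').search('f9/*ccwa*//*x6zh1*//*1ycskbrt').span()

`re.search` tries every starting position until one works.
The match spans [2:19] → '/*ccwa*//*x6zh1*/'.
Captured: group 1 = 'ccwa*//*x6zh1'.

(2, 19)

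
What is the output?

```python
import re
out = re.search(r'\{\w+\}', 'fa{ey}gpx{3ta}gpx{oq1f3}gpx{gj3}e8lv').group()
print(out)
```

The match spans [2:6] → '{ey}'.

{ey}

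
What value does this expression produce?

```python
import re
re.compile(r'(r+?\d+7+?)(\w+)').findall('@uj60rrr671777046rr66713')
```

[('rrr671777', '046rr66713')]

This matches one or more of a literal 'r' (lazy), then one or more of a digit, then one or more of the literal '7' (lazy) (captured); then one or more of a word character (captured).
Scanning left to right: at [5:24] match 'rrr671777046rr66713', groups = ('rrr671777', '046rr66713').
2 groups means the one result is a tuple of 2 captured strings — 1 here.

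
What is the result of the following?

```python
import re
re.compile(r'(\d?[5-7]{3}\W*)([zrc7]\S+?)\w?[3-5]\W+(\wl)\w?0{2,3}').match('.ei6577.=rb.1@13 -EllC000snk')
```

None

This matches optionally a digit, then exactly 3 of a character in [5-7], then zero or more of a non-word character (captured); then one of [zrc7], then one or more of a non-whitespace character (lazy) (captured); then optionally a word character, then a character in [3-5], then one or more of a non-word character; then a word character, then the literal 'l' (captured); then optionally a word character, then 2 to 3 of a literal '0'.
`match` is anchored at position 0; if the pattern doesn't fit there, it returns None.
Here the string doesn't start with a match, so the call returns None.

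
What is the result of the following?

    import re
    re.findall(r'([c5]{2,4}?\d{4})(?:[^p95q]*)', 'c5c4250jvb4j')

['c5c4250']

Pattern: 2 to 4 of one of [c5] (lazy), then exactly 4 of a digit (captured); then zero or more of any character except [p95q] (non-capturing group).
Scanning left to right: at [0:12] match 'c5c4250jvb4j', group 1 = 'c5c4250'.
One capturing group, so `findall` returns just the captured substring from the one match — 1 in all.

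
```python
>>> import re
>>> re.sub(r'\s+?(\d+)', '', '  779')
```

Pattern: one or more of whitespace (lazy); then one or more of a digit (captured).
Matches: at [0:5] → '  779'.
Every occurrence is swapped for ''.

''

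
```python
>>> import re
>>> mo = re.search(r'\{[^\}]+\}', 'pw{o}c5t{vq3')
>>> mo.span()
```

(2, 5)

`re.search` tries every starting position until one works.
The match spans [2:5] → '{o}'.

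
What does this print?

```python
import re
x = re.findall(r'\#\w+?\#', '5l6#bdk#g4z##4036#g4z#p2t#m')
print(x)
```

Since nothing is captured, `findall` lists the 3 matched substrings directly.

['#bdk#', '#4036#', '#p2t#']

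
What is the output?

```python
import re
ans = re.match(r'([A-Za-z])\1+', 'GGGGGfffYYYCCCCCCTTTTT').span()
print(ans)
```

The backreference `\1` re-matches whatever the first group consumed, character for character.
`match` is anchored at position 0; if the pattern doesn't fit there, it returns None.
The match spans [0:5] → 'GGGGG'.
Captured: group 1 = 'G'.

(0, 5)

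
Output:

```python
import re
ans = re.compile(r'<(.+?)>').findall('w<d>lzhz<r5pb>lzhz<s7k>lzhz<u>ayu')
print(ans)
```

A non-greedy quantifier consumes as few characters as it can — just enough that the remainder of the pattern still matches from where it stops; whatever follows it matches normally.
Matches: at [1:4] match '<d>', group 1 = 'd'; at [8:14] match '<r5pb>', group 1 = 'r5pb'; at [18:23] match '<s7k>', group 1 = 's7k'; at [27:30] match '<u>', group 1 = 'u'.
`findall` collects group 1 from each match (4 total).

['d', 'r5pb', 's7k', 'u']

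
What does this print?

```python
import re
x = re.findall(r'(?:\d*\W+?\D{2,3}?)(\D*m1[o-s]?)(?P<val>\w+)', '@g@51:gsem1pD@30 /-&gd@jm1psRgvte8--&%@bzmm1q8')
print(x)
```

A `+?`/`*?`/`{m,n}?` starts at its minimum and grows only as far as needed for what follows to match.
Multiple groups make `findall` return tuples — one 2-tuple for each match.

[('em1p', 'D'), ('&gd@jm1p', 'sRgvte8'), ('%@bzmm1q', '8')]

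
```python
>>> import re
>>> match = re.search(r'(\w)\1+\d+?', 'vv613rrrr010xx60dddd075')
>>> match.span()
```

`\1` is not a pattern — it's the concrete string captured by group 1, re-applied verbatim.
Unlike `match`, `search` isn't anchored — it looks for the pattern anywhere in the string.
The match spans [0:3] → 'vv6'.
Captured: group 1 = 'v'.

(0, 3)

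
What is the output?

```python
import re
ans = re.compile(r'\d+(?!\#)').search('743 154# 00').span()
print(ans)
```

The negative lookahead/lookbehind blocks any match where the forbidden context is present.
The match spans [0:3] → '743'.

(0, 3)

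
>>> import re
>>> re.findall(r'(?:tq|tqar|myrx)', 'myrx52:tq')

Scanning left to right: at [0:4] → 'myrx'; at [7:9] → 'tq'.
`findall` yields the raw match text (2 of them) because the pattern has no groups.

['myrx', 'tq']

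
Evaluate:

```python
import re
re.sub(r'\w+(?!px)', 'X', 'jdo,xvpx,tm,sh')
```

A negative assertion filters positions out without eating any characters.
Matches: at [0:3] → 'jdo'; at [4:8] → 'xvpx'; at [9:11] → 'tm'; at [12:14] → 'sh'.
Each match is replaced by 'X'.

'X,X,X,X'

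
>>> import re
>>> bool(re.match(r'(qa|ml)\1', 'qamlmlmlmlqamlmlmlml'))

A backreference is literal: `\1` must see the identical characters the first group matched.
`match` is anchored at position 0; if the pattern doesn't fit there, it returns None.
Here the pattern fails at index 0, so the call returns None, and `bool(None)` is False.

False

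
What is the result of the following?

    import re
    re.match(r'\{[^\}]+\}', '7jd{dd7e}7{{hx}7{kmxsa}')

None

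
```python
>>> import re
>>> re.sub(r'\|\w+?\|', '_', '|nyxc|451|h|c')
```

'_451_c'

Matches: at [0:6] → '|nyxc|'; at [9:12] → '|h|'.
Each match is replaced by '_'.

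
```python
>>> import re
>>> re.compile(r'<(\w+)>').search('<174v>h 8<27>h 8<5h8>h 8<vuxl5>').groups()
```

('174v',)

`re.search` tries every starting position until one works.
The match spans [0:6] → '<174v>'.
Captured: group 1 = '174v'.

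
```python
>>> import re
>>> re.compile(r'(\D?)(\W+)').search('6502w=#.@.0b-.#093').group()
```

'w=#.@.'

This matches optionally a non-digit (captured); then one or more of a non-word character (captured).
`re.search` scans for the first position where the pattern succeeds.
The match spans [4:10] → 'w=#.@.'.
Captured: group 1 = 'w', group 2 = '=#.@.'.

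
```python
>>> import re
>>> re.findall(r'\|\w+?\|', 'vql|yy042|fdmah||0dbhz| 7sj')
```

['|yy042|', '|0dbhz|']

With no groups in the pattern, `findall` gives back each whole match — 2 here.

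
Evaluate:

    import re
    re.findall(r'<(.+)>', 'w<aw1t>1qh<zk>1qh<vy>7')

['aw1t>1qh<zk>1qh<vy']

Matches: at [1:21] match '<aw1t>1qh<zk>1qh<vy>', group 1 = 'aw1t>1qh<zk>1qh<vy'.
With a single group, `findall` returns only what that group captured — 1 item.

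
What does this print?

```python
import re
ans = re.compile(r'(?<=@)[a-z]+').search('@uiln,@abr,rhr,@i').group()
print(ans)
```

The lookaround is zero-width — it requires the adjacent text to match without consuming it, so the asserted text isn't part of the match.
`re.search` scans for the first position where the pattern succeeds.
The match spans [1:5] → 'uiln'.

uiln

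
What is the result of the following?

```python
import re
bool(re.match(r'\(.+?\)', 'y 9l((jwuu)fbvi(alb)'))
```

`re.match` only tries the pattern at the start of the string.
Here the string doesn't start with a match, so the call returns None, and `bool(None)` is False.

False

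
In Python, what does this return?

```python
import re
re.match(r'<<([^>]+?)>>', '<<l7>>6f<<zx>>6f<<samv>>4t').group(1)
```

'l7'

`match` is anchored at position 0; if the pattern doesn't fit there, it returns None.
The match spans [0:6] → '<<l7>>'.
Captured: group 1 = 'l7'.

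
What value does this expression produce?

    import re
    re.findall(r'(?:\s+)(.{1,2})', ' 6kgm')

This matches one or more of whitespace (non-capturing group); then 1 to 2 of any character (captured).
Matches: at [0:3] match ' 6k', group 1 = '6k'.
With a single group, `findall` returns only what that group captured — 1 item.

['6k']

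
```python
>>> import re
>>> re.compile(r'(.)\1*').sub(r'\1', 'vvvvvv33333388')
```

After group 1 captures some text, `\1` only succeeds where that same text appears again.
Matches: at [0:6] → 'vvvvvv'; at [6:12] → '333333'; at [12:14] → '88'.
`\1` in the replacement pulls in group 1's text for each match.

'v38'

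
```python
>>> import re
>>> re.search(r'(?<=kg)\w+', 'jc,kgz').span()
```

(5, 6)

The `(?=…)`/`(?<=…)` assertion just peeks at neighbouring text; it doesn't advance the match position.
`re.search` scans for the first position where the pattern succeeds.
The match spans [5:6] → 'z'.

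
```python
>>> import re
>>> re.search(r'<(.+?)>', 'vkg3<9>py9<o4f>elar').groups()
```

('9',)

`re.search` scans for the first position where the pattern succeeds.
The match spans [4:7] → '<9>'.
Captured: group 1 = '9'.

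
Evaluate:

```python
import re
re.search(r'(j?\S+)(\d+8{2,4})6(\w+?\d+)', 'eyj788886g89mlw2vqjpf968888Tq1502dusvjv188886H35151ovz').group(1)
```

'eyj788886g89mlw2vqjpf968888Tq1502dusvjv18'

Pattern: optionally the literal 'j', then one or more of a non-whitespace character (captured); then one or more of a digit, then 2 to 4 of the literal '8' (captured); then a literal '6'; then one or more of a word character (lazy), then one or more of a digit (captured).
`search` walks the string left to right and returns the first match it finds.
The match spans [0:51] → 'eyj788886g89mlw2vqjpf968888Tq1502dusvjv188886H35151'.
Captured: group 1 = 'eyj788886g89mlw2vqjpf968888Tq1502dusvjv18', group 2 = '888', group 3 = 'H35151'.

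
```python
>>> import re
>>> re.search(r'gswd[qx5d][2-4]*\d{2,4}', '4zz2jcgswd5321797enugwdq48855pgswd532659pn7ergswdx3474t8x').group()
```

The match spans [6:17] → 'gswd5321797'.

'gswd5321797'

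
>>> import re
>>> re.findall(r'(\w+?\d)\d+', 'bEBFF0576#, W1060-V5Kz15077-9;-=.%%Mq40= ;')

Pattern: one or more of a word character (lazy), then a digit (captured); then one or more of a digit.
Because there's exactly one group, `findall` drops the full match and keeps group 1 from each hit.

['bEBFF0', 'W1', 'V5Kz1', 'Mq4']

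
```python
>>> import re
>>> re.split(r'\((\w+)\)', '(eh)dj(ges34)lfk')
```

Because the pattern has a capturing group, `split` also inserts each captured text between the pieces.

['', 'eh', 'dj', 'ges34', 'lfk']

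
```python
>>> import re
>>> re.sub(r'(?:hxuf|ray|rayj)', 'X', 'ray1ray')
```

Matches: at [0:3] → 'ray'; at [4:7] → 'ray'.
`sub` substitutes 'X' at each match site.

'X1X'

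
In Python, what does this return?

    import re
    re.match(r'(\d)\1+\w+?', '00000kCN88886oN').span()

With `match`, the pattern is implicitly anchored at the beginning.
The match spans [0:6] → '00000k'.

(0, 6)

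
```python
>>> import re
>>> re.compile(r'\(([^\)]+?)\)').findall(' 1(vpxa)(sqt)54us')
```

Because there's exactly one group, `findall` drops the full match and keeps group 1 from each hit.

['vpxa', 'sqt']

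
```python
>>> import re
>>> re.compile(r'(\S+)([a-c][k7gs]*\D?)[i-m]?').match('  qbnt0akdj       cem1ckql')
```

None

The pattern matches one or more of a non-whitespace character (captured); then a character in [a-c], then zero or more of one of [k7gs], then optionally a non-digit (captured); then optionally a character in [i-m].
`re.match` won't scan ahead — the pattern has to work from the very first character.
Here the string doesn't start with a match, so the call returns None.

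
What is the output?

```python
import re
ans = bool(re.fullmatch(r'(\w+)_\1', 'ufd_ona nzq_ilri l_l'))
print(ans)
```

`\1` has to match the exact text group 1 already captured.
`re.fullmatch` is like wrapping the pattern in `^…$` (in single-line mode).
Here there's no way to consume every character, so the call returns None, and `bool(None)` is False.

False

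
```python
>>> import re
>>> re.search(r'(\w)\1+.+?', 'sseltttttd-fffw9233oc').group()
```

'sse'

`\1` has to match the exact text group 1 already captured.
The match spans [0:3] → 'sse'.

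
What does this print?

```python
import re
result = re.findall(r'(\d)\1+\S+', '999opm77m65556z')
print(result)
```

['9']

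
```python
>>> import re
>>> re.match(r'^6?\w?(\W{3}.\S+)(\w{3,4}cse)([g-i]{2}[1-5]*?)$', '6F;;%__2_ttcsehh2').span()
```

(0, 17)

This matches anchored at the start of the string; then optionally a literal '6', then optionally a word character; then exactly 3 of a non-word character, then any character, then one or more of a non-whitespace character (captured); then 3 to 4 of a word character, then the literal 'cse' (captured); then exactly 2 of a character in [g-i], then zero or more of a character in [1-5] (lazy) (captured); then anchored at the end.
`re.match` only tries the pattern at the start of the string.
The match spans [0:17] → '6F;;%__2_ttcsehh2'.
Captured: group 1 = ';;%__2', group 2 = '_ttcse', group 3 = 'hh2'.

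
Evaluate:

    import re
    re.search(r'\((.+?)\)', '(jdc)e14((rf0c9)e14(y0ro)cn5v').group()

'(jdc)'

Lazy quantifiers expand one character at a time until the remainder of the pattern can match.
`search` walks the string left to right and returns the first match it finds.
The match spans [0:5] → '(jdc)'.
Captured: group 1 = 'jdc'.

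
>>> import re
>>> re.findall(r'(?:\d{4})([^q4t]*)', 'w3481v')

['v']

Pattern: exactly 4 of a digit (non-capturing group); then zero or more of any character except [q4t] (captured).
Walking the string: at [1:6] match '3481v', group 1 = 'v'.
With a single group, `findall` returns only what that group captured — 1 item.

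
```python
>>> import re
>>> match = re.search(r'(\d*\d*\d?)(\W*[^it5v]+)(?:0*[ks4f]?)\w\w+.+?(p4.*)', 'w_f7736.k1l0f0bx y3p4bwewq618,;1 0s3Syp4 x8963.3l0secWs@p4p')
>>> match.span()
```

(0, 59)

This matches zero or more of a digit, then zero or more of a digit, then optionally a digit (captured); then zero or more of a non-word character, then one or more of any character except [it5v] (captured); then zero or more of the literal '0', then optionally one of [ks4f] (non-capturing group); then a word character, then one or more of a word character, then one or more of any character (lazy); then the literal 'p4', then zero or more of any character (captured).
The match spans [0:59] → 'w_f7736.k1l0f0bx y3p4bwewq618,;1 0s3Syp4 x8963.3l0secWs@p4p'.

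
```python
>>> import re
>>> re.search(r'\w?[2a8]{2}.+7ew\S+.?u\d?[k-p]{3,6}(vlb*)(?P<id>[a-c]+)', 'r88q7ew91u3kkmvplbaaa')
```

None

Pattern: optionally a word character, then exactly 2 of one of [2a8]; then one or more of any character; then the literal '7ew', then one or more of a non-whitespace character, then optionally any character; then a literal 'u', then optionally a digit, then 3 to 6 of a character in [k-p]; then the literal 'vl', then zero or more of the literal 'b' (captured); then one or more of a character in [a-c] (captured as 'id').
`re.search` scans for the first position where the pattern succeeds.
Here no position works, so the call returns None.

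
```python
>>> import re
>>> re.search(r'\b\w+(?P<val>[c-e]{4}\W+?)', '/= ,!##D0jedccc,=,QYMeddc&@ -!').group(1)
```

The pattern matches a word boundary (`\b`, zero-width); then one or more of a word character; then exactly 4 of a character in [c-e], then one or more of a non-word character (lazy) (captured as 'val').
The `?` after the quantifier makes it lazy — it takes as little as possible before letting the rest of the pattern try.
`re.search` tries every starting position until one works.
The match spans [7:16] → 'D0jedccc,'.
Captured: group 1 = 'dccc,'.

'dccc,'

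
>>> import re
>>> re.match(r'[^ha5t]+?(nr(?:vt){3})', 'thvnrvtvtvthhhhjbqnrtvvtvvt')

None

`re.match` won't scan ahead — the pattern has to work from the very first character.
Here position 0 doesn't satisfy it, so the call returns None.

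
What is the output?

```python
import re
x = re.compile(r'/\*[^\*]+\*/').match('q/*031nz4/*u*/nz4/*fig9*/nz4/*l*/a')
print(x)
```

None

`re.match` only tries the pattern at the start of the string.
Here position 0 doesn't satisfy it, so the call returns None.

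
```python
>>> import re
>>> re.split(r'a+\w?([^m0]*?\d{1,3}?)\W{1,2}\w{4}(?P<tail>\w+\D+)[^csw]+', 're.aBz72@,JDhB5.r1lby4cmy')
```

['re.', 'z72', '5.r', 'cmy']

Because the quantifier is non-greedy, it stops expanding at the earliest point where the rest of the pattern can succeed.
With a capturing group present, the delimiter's captured portion is kept in the result list.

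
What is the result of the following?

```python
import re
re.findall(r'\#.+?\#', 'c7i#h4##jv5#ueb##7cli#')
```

['#h4#', '#jv5#', '##7cli#']

With the lazy modifier that quantifier settles for the fewest repetitions that let the rest of the pattern succeed (the atoms after it are unaffected and can still be greedy).
Scanning left to right: at [3:7] → '#h4#'; at [7:12] → '#jv5#'; at [15:22] → '##7cli#'.
With no groups in the pattern, `findall` gives back each whole match — 3 here.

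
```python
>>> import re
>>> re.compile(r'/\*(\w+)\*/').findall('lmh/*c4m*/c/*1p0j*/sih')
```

With a single group, `findall` returns only what that group captured — 2 items.

['c4m', '1p0j']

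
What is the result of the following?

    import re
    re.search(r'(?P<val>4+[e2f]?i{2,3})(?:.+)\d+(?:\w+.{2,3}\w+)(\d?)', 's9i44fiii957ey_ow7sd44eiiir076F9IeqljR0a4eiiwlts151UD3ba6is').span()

(3, 59)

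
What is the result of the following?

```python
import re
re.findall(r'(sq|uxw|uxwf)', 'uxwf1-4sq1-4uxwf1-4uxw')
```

['uxw', 'sq', 'uxw', 'uxw']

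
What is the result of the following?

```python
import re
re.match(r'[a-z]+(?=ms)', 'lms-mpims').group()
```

'l'

Because the assertion is zero-width, the text it checks is not consumed and won't appear in the result.
`re.match` only tries the pattern at the start of the string.
The match spans [0:1] → 'l'.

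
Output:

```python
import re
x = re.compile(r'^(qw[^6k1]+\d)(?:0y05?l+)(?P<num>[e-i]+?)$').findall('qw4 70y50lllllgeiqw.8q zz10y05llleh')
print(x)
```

This matches anchored at the start of the string; then the literal 'qw', then one or more of any character except [6k1], then a digit (captured); then the literal '0y0', then optionally the literal '5', then one or more of the literal 'l' (non-capturing group); then one or more of a character in [e-i] (lazy) (captured as 'num'); then anchored at the end.
2 groups means the one result is a tuple of 2 captured strings — 1 here.

[('qw4 70y50lllllgeiqw.8q zz1', 'eh')]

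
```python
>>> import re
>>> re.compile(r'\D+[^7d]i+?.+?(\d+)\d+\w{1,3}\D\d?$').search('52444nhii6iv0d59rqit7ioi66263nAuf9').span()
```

(5, 34)

Pattern: one or more of a non-digit, then any character except [7d], then one or more of a literal 'i' (lazy); then one or more of any character (lazy); then one or more of a digit (captured); then one or more of a digit; then 1 to 3 of a word character, then a non-digit, then optionally a digit; then anchored at the end.
Unlike `match`, `search` isn't anchored — it looks for the pattern anywhere in the string.
The match spans [5:34] → 'nhii6iv0d59rqit7ioi66263nAuf9'.
Captured: group 1 = '6626'.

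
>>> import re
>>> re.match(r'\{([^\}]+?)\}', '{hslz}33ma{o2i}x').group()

`match` is anchored at position 0; if the pattern doesn't fit there, it returns None.
The match spans [0:6] → '{hslz}'.

'{hslz}'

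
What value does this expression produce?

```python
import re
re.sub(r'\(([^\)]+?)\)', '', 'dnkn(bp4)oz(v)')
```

Matches: at [4:9] → '(bp4)'; at [11:14] → '(v)'.
`sub` substitutes '' at each match site.

'dnknoz'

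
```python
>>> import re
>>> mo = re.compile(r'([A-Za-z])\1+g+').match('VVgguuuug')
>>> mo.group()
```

'VVgg'

With `match`, the pattern is implicitly anchored at the beginning.
The match spans [0:4] → 'VVgg'.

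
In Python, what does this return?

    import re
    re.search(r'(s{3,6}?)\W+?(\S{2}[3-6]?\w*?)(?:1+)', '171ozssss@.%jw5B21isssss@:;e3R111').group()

'ssss@.%jw5B21'

This matches 3 to 6 of a literal 's' (lazy) (captured); then one or more of a non-word character (lazy); then exactly 2 of a non-whitespace character, then optionally a character in [3-6], then zero or more of a word character (lazy) (captured); then one or more of a literal '1' (non-capturing group).
The match spans [5:18] → 'ssss@.%jw5B21'.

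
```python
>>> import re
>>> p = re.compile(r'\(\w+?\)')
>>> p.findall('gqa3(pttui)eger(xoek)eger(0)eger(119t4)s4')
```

Matches: at [4:11] → '(pttui)'; at [15:21] → '(xoek)'; at [25:28] → '(0)'; at [32:39] → '(119t4)'.
With no groups in the pattern, `findall` gives back each whole match — 4 here.

['(pttui)', '(xoek)', '(0)', '(119t4)']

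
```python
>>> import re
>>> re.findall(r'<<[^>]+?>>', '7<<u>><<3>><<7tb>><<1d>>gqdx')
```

No capturing groups, so `findall` returns the 4 full match strings.

['<<u>>', '<<3>>', '<<7tb>>', '<<1d>>']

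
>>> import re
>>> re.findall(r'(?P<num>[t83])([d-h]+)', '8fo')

2 groups means the one result is a tuple of 2 captured strings — 1 here.

[('8', 'f')]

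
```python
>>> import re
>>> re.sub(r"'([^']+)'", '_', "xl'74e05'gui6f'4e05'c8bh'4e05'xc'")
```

"xl_gui6f_c8bh_xc'"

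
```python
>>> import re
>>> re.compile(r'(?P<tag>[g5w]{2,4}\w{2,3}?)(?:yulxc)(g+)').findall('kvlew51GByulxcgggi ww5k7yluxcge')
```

This matches 2 to 4 of one of [g5w], then 2 to 3 of a word character (lazy) (captured as 'tag'); then the literal 'yu', then the literal 'lxc' (non-capturing group); then one or more of a literal 'g' (captured).
2 groups means the one result is a tuple of 2 captured strings — 1 here.

[('w51GB', 'ggg')]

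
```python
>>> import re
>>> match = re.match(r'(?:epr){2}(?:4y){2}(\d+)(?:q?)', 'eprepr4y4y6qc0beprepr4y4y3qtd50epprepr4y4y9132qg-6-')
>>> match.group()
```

'eprepr4y4y6q'

`match` is anchored at position 0; if the pattern doesn't fit there, it returns None.
The match spans [0:12] → 'eprepr4y4y6q'.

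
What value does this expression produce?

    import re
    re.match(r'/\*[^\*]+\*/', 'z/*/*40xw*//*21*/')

With `match`, the pattern is implicitly anchored at the beginning.
Here the string doesn't start with a match, so the call returns None.

None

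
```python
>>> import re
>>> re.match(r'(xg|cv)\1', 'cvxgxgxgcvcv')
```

None

`re.match` only tries the pattern at the start of the string.
Here the pattern fails at index 0, so the call returns None.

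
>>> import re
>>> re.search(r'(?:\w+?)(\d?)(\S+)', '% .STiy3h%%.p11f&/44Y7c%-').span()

(3, 25)

The pattern matches one or more of a word character (lazy) (non-capturing group); then optionally a digit (captured); then one or more of a non-whitespace character (captured).
The match spans [3:25] → 'STiy3h%%.p11f&/44Y7c%-'.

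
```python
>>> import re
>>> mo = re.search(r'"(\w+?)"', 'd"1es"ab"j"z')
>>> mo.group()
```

'"1es"'

The match spans [1:6] → '"1es"'.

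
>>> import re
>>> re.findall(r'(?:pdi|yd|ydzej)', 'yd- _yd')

No capturing groups, so `findall` returns the 2 full match strings.

['yd', 'yd']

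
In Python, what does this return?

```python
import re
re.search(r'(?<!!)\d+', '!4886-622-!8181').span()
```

(2, 5)

The negative lookaround is zero-width — it rules out positions where the adjacent text would match, without consuming anything.
Unlike `match`, `search` isn't anchored — it looks for the pattern anywhere in the string.
The match spans [2:5] → '886'.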